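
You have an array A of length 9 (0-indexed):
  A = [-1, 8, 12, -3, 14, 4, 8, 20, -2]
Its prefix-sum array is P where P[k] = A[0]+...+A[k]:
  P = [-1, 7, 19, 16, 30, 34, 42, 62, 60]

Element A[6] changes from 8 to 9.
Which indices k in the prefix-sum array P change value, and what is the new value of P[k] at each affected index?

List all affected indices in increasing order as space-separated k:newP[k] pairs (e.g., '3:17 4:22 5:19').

Answer: 6:43 7:63 8:61

Derivation:
P[k] = A[0] + ... + A[k]
P[k] includes A[6] iff k >= 6
Affected indices: 6, 7, ..., 8; delta = 1
  P[6]: 42 + 1 = 43
  P[7]: 62 + 1 = 63
  P[8]: 60 + 1 = 61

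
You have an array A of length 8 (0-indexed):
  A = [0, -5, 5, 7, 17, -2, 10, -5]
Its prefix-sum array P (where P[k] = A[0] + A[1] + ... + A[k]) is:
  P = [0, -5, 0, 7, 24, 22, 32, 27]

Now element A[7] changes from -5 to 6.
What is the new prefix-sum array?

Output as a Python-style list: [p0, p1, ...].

Change: A[7] -5 -> 6, delta = 11
P[k] for k < 7: unchanged (A[7] not included)
P[k] for k >= 7: shift by delta = 11
  P[0] = 0 + 0 = 0
  P[1] = -5 + 0 = -5
  P[2] = 0 + 0 = 0
  P[3] = 7 + 0 = 7
  P[4] = 24 + 0 = 24
  P[5] = 22 + 0 = 22
  P[6] = 32 + 0 = 32
  P[7] = 27 + 11 = 38

Answer: [0, -5, 0, 7, 24, 22, 32, 38]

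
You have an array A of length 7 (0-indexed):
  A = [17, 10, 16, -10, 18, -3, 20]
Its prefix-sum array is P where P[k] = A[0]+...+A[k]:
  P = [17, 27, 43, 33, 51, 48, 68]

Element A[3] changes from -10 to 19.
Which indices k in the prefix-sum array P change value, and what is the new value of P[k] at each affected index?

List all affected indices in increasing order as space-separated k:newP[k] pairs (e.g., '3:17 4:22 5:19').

P[k] = A[0] + ... + A[k]
P[k] includes A[3] iff k >= 3
Affected indices: 3, 4, ..., 6; delta = 29
  P[3]: 33 + 29 = 62
  P[4]: 51 + 29 = 80
  P[5]: 48 + 29 = 77
  P[6]: 68 + 29 = 97

Answer: 3:62 4:80 5:77 6:97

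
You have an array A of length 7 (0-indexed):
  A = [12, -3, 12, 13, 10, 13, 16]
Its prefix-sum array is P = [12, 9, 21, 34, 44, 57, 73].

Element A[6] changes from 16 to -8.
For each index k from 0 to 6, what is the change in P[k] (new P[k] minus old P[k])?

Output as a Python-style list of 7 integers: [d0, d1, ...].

Answer: [0, 0, 0, 0, 0, 0, -24]

Derivation:
Element change: A[6] 16 -> -8, delta = -24
For k < 6: P[k] unchanged, delta_P[k] = 0
For k >= 6: P[k] shifts by exactly -24
Delta array: [0, 0, 0, 0, 0, 0, -24]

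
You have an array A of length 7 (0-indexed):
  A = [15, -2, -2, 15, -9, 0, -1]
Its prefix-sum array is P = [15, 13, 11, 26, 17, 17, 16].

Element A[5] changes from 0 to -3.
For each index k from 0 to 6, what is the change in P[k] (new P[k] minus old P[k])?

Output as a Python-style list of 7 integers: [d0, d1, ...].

Element change: A[5] 0 -> -3, delta = -3
For k < 5: P[k] unchanged, delta_P[k] = 0
For k >= 5: P[k] shifts by exactly -3
Delta array: [0, 0, 0, 0, 0, -3, -3]

Answer: [0, 0, 0, 0, 0, -3, -3]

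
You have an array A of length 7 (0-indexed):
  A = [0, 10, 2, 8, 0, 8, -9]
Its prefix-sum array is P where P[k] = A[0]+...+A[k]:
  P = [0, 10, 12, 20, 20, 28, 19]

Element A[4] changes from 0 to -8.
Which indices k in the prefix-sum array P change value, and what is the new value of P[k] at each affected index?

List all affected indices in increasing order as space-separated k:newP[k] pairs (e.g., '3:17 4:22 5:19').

P[k] = A[0] + ... + A[k]
P[k] includes A[4] iff k >= 4
Affected indices: 4, 5, ..., 6; delta = -8
  P[4]: 20 + -8 = 12
  P[5]: 28 + -8 = 20
  P[6]: 19 + -8 = 11

Answer: 4:12 5:20 6:11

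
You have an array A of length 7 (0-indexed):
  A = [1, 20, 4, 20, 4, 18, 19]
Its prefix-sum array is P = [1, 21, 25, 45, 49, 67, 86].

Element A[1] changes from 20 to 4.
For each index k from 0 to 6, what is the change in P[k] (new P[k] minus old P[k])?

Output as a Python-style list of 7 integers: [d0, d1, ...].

Element change: A[1] 20 -> 4, delta = -16
For k < 1: P[k] unchanged, delta_P[k] = 0
For k >= 1: P[k] shifts by exactly -16
Delta array: [0, -16, -16, -16, -16, -16, -16]

Answer: [0, -16, -16, -16, -16, -16, -16]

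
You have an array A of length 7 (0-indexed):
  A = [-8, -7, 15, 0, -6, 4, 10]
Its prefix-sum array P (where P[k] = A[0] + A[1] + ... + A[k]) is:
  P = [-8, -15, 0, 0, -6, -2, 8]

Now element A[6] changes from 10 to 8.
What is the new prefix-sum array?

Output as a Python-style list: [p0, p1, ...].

Change: A[6] 10 -> 8, delta = -2
P[k] for k < 6: unchanged (A[6] not included)
P[k] for k >= 6: shift by delta = -2
  P[0] = -8 + 0 = -8
  P[1] = -15 + 0 = -15
  P[2] = 0 + 0 = 0
  P[3] = 0 + 0 = 0
  P[4] = -6 + 0 = -6
  P[5] = -2 + 0 = -2
  P[6] = 8 + -2 = 6

Answer: [-8, -15, 0, 0, -6, -2, 6]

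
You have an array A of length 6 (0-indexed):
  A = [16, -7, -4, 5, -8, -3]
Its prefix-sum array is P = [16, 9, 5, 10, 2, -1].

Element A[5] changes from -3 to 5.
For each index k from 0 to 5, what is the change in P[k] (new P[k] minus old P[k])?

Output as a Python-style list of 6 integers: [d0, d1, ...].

Answer: [0, 0, 0, 0, 0, 8]

Derivation:
Element change: A[5] -3 -> 5, delta = 8
For k < 5: P[k] unchanged, delta_P[k] = 0
For k >= 5: P[k] shifts by exactly 8
Delta array: [0, 0, 0, 0, 0, 8]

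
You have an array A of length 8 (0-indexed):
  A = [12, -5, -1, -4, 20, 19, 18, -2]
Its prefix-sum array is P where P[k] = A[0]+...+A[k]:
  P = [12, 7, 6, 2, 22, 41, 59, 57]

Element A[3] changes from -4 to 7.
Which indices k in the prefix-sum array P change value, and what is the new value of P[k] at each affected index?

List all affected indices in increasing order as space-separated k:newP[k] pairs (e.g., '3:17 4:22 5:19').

Answer: 3:13 4:33 5:52 6:70 7:68

Derivation:
P[k] = A[0] + ... + A[k]
P[k] includes A[3] iff k >= 3
Affected indices: 3, 4, ..., 7; delta = 11
  P[3]: 2 + 11 = 13
  P[4]: 22 + 11 = 33
  P[5]: 41 + 11 = 52
  P[6]: 59 + 11 = 70
  P[7]: 57 + 11 = 68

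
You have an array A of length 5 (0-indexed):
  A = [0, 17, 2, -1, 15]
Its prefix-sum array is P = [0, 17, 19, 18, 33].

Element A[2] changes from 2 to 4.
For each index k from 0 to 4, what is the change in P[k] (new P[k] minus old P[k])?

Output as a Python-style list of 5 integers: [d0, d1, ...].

Element change: A[2] 2 -> 4, delta = 2
For k < 2: P[k] unchanged, delta_P[k] = 0
For k >= 2: P[k] shifts by exactly 2
Delta array: [0, 0, 2, 2, 2]

Answer: [0, 0, 2, 2, 2]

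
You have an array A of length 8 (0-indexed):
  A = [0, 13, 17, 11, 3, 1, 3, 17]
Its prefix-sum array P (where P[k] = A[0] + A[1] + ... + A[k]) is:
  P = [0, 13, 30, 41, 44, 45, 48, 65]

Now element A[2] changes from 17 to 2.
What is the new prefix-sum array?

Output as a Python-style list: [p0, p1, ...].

Change: A[2] 17 -> 2, delta = -15
P[k] for k < 2: unchanged (A[2] not included)
P[k] for k >= 2: shift by delta = -15
  P[0] = 0 + 0 = 0
  P[1] = 13 + 0 = 13
  P[2] = 30 + -15 = 15
  P[3] = 41 + -15 = 26
  P[4] = 44 + -15 = 29
  P[5] = 45 + -15 = 30
  P[6] = 48 + -15 = 33
  P[7] = 65 + -15 = 50

Answer: [0, 13, 15, 26, 29, 30, 33, 50]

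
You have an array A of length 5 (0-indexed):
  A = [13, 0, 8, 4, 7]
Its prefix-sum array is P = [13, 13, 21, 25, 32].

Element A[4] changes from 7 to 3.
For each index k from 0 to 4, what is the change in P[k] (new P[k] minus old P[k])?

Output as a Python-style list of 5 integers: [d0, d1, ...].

Answer: [0, 0, 0, 0, -4]

Derivation:
Element change: A[4] 7 -> 3, delta = -4
For k < 4: P[k] unchanged, delta_P[k] = 0
For k >= 4: P[k] shifts by exactly -4
Delta array: [0, 0, 0, 0, -4]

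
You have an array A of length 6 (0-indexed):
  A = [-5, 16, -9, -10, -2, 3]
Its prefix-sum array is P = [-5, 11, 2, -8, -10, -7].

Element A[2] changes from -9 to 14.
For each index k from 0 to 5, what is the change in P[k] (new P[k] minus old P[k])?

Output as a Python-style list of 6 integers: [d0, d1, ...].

Answer: [0, 0, 23, 23, 23, 23]

Derivation:
Element change: A[2] -9 -> 14, delta = 23
For k < 2: P[k] unchanged, delta_P[k] = 0
For k >= 2: P[k] shifts by exactly 23
Delta array: [0, 0, 23, 23, 23, 23]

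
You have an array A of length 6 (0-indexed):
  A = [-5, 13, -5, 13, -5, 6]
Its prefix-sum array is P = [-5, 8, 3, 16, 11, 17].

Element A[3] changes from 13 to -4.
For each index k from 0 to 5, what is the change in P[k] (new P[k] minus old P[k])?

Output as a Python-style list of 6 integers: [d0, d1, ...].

Answer: [0, 0, 0, -17, -17, -17]

Derivation:
Element change: A[3] 13 -> -4, delta = -17
For k < 3: P[k] unchanged, delta_P[k] = 0
For k >= 3: P[k] shifts by exactly -17
Delta array: [0, 0, 0, -17, -17, -17]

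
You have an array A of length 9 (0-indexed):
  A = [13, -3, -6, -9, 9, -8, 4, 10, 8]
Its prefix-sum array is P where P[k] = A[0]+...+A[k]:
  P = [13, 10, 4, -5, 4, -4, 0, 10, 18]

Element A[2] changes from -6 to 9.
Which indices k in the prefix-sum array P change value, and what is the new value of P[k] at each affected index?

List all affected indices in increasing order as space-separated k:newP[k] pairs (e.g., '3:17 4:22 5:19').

Answer: 2:19 3:10 4:19 5:11 6:15 7:25 8:33

Derivation:
P[k] = A[0] + ... + A[k]
P[k] includes A[2] iff k >= 2
Affected indices: 2, 3, ..., 8; delta = 15
  P[2]: 4 + 15 = 19
  P[3]: -5 + 15 = 10
  P[4]: 4 + 15 = 19
  P[5]: -4 + 15 = 11
  P[6]: 0 + 15 = 15
  P[7]: 10 + 15 = 25
  P[8]: 18 + 15 = 33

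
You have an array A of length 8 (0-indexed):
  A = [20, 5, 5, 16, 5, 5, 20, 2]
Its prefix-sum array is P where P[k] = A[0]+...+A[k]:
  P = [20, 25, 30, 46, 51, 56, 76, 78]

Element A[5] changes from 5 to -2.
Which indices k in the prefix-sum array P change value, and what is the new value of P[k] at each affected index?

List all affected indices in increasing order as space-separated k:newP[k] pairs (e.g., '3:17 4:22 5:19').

Answer: 5:49 6:69 7:71

Derivation:
P[k] = A[0] + ... + A[k]
P[k] includes A[5] iff k >= 5
Affected indices: 5, 6, ..., 7; delta = -7
  P[5]: 56 + -7 = 49
  P[6]: 76 + -7 = 69
  P[7]: 78 + -7 = 71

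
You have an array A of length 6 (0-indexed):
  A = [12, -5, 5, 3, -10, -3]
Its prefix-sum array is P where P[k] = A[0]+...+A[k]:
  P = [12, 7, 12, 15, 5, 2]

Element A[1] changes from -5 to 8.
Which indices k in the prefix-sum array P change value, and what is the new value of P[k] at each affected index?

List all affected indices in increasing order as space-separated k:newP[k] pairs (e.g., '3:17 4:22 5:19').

P[k] = A[0] + ... + A[k]
P[k] includes A[1] iff k >= 1
Affected indices: 1, 2, ..., 5; delta = 13
  P[1]: 7 + 13 = 20
  P[2]: 12 + 13 = 25
  P[3]: 15 + 13 = 28
  P[4]: 5 + 13 = 18
  P[5]: 2 + 13 = 15

Answer: 1:20 2:25 3:28 4:18 5:15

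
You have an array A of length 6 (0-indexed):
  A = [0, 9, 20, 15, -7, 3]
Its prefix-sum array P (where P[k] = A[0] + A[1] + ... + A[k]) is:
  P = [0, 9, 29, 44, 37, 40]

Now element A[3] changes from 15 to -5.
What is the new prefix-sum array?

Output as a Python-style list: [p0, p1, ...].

Change: A[3] 15 -> -5, delta = -20
P[k] for k < 3: unchanged (A[3] not included)
P[k] for k >= 3: shift by delta = -20
  P[0] = 0 + 0 = 0
  P[1] = 9 + 0 = 9
  P[2] = 29 + 0 = 29
  P[3] = 44 + -20 = 24
  P[4] = 37 + -20 = 17
  P[5] = 40 + -20 = 20

Answer: [0, 9, 29, 24, 17, 20]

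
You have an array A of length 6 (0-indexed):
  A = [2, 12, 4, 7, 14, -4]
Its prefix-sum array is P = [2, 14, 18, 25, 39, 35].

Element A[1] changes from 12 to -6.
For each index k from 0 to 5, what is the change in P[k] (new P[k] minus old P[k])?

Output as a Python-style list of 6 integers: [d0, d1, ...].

Element change: A[1] 12 -> -6, delta = -18
For k < 1: P[k] unchanged, delta_P[k] = 0
For k >= 1: P[k] shifts by exactly -18
Delta array: [0, -18, -18, -18, -18, -18]

Answer: [0, -18, -18, -18, -18, -18]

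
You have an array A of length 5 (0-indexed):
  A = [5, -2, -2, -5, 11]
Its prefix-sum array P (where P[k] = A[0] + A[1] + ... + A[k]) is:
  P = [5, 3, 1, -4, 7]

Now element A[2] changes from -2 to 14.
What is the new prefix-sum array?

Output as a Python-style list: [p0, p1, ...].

Answer: [5, 3, 17, 12, 23]

Derivation:
Change: A[2] -2 -> 14, delta = 16
P[k] for k < 2: unchanged (A[2] not included)
P[k] for k >= 2: shift by delta = 16
  P[0] = 5 + 0 = 5
  P[1] = 3 + 0 = 3
  P[2] = 1 + 16 = 17
  P[3] = -4 + 16 = 12
  P[4] = 7 + 16 = 23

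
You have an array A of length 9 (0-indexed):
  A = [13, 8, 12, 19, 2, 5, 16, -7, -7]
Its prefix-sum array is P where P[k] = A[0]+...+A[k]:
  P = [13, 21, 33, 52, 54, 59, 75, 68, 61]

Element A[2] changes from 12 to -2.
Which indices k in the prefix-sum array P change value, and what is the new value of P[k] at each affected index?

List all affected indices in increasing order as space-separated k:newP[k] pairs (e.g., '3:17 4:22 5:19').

P[k] = A[0] + ... + A[k]
P[k] includes A[2] iff k >= 2
Affected indices: 2, 3, ..., 8; delta = -14
  P[2]: 33 + -14 = 19
  P[3]: 52 + -14 = 38
  P[4]: 54 + -14 = 40
  P[5]: 59 + -14 = 45
  P[6]: 75 + -14 = 61
  P[7]: 68 + -14 = 54
  P[8]: 61 + -14 = 47

Answer: 2:19 3:38 4:40 5:45 6:61 7:54 8:47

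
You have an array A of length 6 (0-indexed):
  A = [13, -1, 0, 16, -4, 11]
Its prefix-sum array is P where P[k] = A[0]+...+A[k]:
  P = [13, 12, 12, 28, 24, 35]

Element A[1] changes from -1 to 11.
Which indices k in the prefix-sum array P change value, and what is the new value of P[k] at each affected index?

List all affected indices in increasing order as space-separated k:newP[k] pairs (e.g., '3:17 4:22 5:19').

P[k] = A[0] + ... + A[k]
P[k] includes A[1] iff k >= 1
Affected indices: 1, 2, ..., 5; delta = 12
  P[1]: 12 + 12 = 24
  P[2]: 12 + 12 = 24
  P[3]: 28 + 12 = 40
  P[4]: 24 + 12 = 36
  P[5]: 35 + 12 = 47

Answer: 1:24 2:24 3:40 4:36 5:47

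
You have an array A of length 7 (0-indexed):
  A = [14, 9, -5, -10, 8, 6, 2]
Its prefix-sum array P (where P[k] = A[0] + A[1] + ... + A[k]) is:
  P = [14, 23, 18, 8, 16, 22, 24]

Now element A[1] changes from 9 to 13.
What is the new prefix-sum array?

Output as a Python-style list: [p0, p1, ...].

Answer: [14, 27, 22, 12, 20, 26, 28]

Derivation:
Change: A[1] 9 -> 13, delta = 4
P[k] for k < 1: unchanged (A[1] not included)
P[k] for k >= 1: shift by delta = 4
  P[0] = 14 + 0 = 14
  P[1] = 23 + 4 = 27
  P[2] = 18 + 4 = 22
  P[3] = 8 + 4 = 12
  P[4] = 16 + 4 = 20
  P[5] = 22 + 4 = 26
  P[6] = 24 + 4 = 28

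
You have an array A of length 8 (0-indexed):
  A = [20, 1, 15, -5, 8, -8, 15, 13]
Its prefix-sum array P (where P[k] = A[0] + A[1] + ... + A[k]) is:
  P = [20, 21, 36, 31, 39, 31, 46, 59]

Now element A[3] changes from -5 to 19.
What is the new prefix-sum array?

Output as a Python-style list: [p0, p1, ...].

Change: A[3] -5 -> 19, delta = 24
P[k] for k < 3: unchanged (A[3] not included)
P[k] for k >= 3: shift by delta = 24
  P[0] = 20 + 0 = 20
  P[1] = 21 + 0 = 21
  P[2] = 36 + 0 = 36
  P[3] = 31 + 24 = 55
  P[4] = 39 + 24 = 63
  P[5] = 31 + 24 = 55
  P[6] = 46 + 24 = 70
  P[7] = 59 + 24 = 83

Answer: [20, 21, 36, 55, 63, 55, 70, 83]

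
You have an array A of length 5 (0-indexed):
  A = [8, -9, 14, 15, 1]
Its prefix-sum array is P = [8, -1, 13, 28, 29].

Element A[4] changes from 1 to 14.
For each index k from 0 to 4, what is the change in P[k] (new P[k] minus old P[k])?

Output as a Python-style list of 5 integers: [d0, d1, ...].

Element change: A[4] 1 -> 14, delta = 13
For k < 4: P[k] unchanged, delta_P[k] = 0
For k >= 4: P[k] shifts by exactly 13
Delta array: [0, 0, 0, 0, 13]

Answer: [0, 0, 0, 0, 13]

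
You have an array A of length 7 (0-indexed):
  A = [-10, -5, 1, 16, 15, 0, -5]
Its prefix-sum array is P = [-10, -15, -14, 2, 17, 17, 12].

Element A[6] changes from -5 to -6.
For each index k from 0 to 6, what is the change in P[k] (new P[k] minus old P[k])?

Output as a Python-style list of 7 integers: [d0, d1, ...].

Answer: [0, 0, 0, 0, 0, 0, -1]

Derivation:
Element change: A[6] -5 -> -6, delta = -1
For k < 6: P[k] unchanged, delta_P[k] = 0
For k >= 6: P[k] shifts by exactly -1
Delta array: [0, 0, 0, 0, 0, 0, -1]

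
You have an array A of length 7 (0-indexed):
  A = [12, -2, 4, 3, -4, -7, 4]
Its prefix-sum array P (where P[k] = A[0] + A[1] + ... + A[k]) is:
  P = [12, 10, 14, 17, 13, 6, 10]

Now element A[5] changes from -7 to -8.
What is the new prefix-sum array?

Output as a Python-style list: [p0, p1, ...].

Change: A[5] -7 -> -8, delta = -1
P[k] for k < 5: unchanged (A[5] not included)
P[k] for k >= 5: shift by delta = -1
  P[0] = 12 + 0 = 12
  P[1] = 10 + 0 = 10
  P[2] = 14 + 0 = 14
  P[3] = 17 + 0 = 17
  P[4] = 13 + 0 = 13
  P[5] = 6 + -1 = 5
  P[6] = 10 + -1 = 9

Answer: [12, 10, 14, 17, 13, 5, 9]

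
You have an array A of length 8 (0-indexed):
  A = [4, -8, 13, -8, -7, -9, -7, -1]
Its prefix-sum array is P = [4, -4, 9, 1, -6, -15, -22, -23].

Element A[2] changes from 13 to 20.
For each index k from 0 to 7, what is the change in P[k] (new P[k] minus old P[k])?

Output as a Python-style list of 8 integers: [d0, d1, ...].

Element change: A[2] 13 -> 20, delta = 7
For k < 2: P[k] unchanged, delta_P[k] = 0
For k >= 2: P[k] shifts by exactly 7
Delta array: [0, 0, 7, 7, 7, 7, 7, 7]

Answer: [0, 0, 7, 7, 7, 7, 7, 7]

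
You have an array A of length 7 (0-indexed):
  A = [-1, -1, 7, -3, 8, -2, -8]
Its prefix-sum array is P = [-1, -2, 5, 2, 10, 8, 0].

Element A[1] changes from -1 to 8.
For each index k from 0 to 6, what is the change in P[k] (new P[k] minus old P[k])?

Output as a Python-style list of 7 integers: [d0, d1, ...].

Answer: [0, 9, 9, 9, 9, 9, 9]

Derivation:
Element change: A[1] -1 -> 8, delta = 9
For k < 1: P[k] unchanged, delta_P[k] = 0
For k >= 1: P[k] shifts by exactly 9
Delta array: [0, 9, 9, 9, 9, 9, 9]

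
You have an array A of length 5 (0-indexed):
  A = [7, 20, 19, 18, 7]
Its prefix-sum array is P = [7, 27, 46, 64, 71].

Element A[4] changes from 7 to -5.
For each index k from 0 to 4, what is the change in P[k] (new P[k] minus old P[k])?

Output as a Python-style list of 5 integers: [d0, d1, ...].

Answer: [0, 0, 0, 0, -12]

Derivation:
Element change: A[4] 7 -> -5, delta = -12
For k < 4: P[k] unchanged, delta_P[k] = 0
For k >= 4: P[k] shifts by exactly -12
Delta array: [0, 0, 0, 0, -12]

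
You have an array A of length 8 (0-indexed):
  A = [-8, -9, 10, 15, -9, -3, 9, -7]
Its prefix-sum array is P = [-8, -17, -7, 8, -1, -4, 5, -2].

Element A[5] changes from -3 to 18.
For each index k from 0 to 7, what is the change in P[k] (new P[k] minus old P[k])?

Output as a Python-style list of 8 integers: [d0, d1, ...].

Element change: A[5] -3 -> 18, delta = 21
For k < 5: P[k] unchanged, delta_P[k] = 0
For k >= 5: P[k] shifts by exactly 21
Delta array: [0, 0, 0, 0, 0, 21, 21, 21]

Answer: [0, 0, 0, 0, 0, 21, 21, 21]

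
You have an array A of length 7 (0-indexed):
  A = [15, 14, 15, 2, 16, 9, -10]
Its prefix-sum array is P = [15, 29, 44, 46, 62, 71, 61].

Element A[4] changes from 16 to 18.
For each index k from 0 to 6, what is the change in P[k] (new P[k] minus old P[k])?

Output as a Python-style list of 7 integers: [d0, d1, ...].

Element change: A[4] 16 -> 18, delta = 2
For k < 4: P[k] unchanged, delta_P[k] = 0
For k >= 4: P[k] shifts by exactly 2
Delta array: [0, 0, 0, 0, 2, 2, 2]

Answer: [0, 0, 0, 0, 2, 2, 2]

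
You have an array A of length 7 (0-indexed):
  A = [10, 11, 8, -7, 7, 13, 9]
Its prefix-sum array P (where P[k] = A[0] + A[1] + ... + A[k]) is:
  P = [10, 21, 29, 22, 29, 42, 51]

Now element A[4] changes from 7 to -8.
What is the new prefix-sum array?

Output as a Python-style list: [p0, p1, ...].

Answer: [10, 21, 29, 22, 14, 27, 36]

Derivation:
Change: A[4] 7 -> -8, delta = -15
P[k] for k < 4: unchanged (A[4] not included)
P[k] for k >= 4: shift by delta = -15
  P[0] = 10 + 0 = 10
  P[1] = 21 + 0 = 21
  P[2] = 29 + 0 = 29
  P[3] = 22 + 0 = 22
  P[4] = 29 + -15 = 14
  P[5] = 42 + -15 = 27
  P[6] = 51 + -15 = 36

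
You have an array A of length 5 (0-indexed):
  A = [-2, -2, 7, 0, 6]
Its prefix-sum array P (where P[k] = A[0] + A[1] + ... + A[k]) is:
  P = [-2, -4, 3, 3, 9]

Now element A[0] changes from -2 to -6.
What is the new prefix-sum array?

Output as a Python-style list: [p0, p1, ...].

Change: A[0] -2 -> -6, delta = -4
P[k] for k < 0: unchanged (A[0] not included)
P[k] for k >= 0: shift by delta = -4
  P[0] = -2 + -4 = -6
  P[1] = -4 + -4 = -8
  P[2] = 3 + -4 = -1
  P[3] = 3 + -4 = -1
  P[4] = 9 + -4 = 5

Answer: [-6, -8, -1, -1, 5]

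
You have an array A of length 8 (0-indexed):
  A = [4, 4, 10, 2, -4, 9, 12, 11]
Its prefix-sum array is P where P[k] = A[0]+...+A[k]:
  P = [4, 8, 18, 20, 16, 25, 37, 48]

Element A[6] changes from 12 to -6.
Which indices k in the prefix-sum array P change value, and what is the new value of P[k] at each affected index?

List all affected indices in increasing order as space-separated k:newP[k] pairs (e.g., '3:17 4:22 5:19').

P[k] = A[0] + ... + A[k]
P[k] includes A[6] iff k >= 6
Affected indices: 6, 7, ..., 7; delta = -18
  P[6]: 37 + -18 = 19
  P[7]: 48 + -18 = 30

Answer: 6:19 7:30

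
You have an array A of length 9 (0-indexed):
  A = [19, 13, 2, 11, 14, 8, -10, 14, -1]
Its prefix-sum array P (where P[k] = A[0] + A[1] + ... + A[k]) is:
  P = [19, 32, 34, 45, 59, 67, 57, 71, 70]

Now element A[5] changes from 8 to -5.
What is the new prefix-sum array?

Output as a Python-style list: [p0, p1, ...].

Answer: [19, 32, 34, 45, 59, 54, 44, 58, 57]

Derivation:
Change: A[5] 8 -> -5, delta = -13
P[k] for k < 5: unchanged (A[5] not included)
P[k] for k >= 5: shift by delta = -13
  P[0] = 19 + 0 = 19
  P[1] = 32 + 0 = 32
  P[2] = 34 + 0 = 34
  P[3] = 45 + 0 = 45
  P[4] = 59 + 0 = 59
  P[5] = 67 + -13 = 54
  P[6] = 57 + -13 = 44
  P[7] = 71 + -13 = 58
  P[8] = 70 + -13 = 57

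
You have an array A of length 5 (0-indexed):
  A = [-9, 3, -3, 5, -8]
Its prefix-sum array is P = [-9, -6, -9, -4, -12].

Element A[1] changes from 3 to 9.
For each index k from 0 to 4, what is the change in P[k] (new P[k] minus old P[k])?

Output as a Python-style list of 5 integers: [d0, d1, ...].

Element change: A[1] 3 -> 9, delta = 6
For k < 1: P[k] unchanged, delta_P[k] = 0
For k >= 1: P[k] shifts by exactly 6
Delta array: [0, 6, 6, 6, 6]

Answer: [0, 6, 6, 6, 6]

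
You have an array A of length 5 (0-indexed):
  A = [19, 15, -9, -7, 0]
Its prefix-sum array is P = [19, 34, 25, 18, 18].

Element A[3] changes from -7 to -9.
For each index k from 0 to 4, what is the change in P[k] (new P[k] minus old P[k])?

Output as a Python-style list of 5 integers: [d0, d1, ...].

Answer: [0, 0, 0, -2, -2]

Derivation:
Element change: A[3] -7 -> -9, delta = -2
For k < 3: P[k] unchanged, delta_P[k] = 0
For k >= 3: P[k] shifts by exactly -2
Delta array: [0, 0, 0, -2, -2]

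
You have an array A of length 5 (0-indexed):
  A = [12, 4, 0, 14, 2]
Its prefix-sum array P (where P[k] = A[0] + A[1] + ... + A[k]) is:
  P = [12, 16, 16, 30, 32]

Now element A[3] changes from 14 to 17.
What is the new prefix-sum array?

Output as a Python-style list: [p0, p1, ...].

Change: A[3] 14 -> 17, delta = 3
P[k] for k < 3: unchanged (A[3] not included)
P[k] for k >= 3: shift by delta = 3
  P[0] = 12 + 0 = 12
  P[1] = 16 + 0 = 16
  P[2] = 16 + 0 = 16
  P[3] = 30 + 3 = 33
  P[4] = 32 + 3 = 35

Answer: [12, 16, 16, 33, 35]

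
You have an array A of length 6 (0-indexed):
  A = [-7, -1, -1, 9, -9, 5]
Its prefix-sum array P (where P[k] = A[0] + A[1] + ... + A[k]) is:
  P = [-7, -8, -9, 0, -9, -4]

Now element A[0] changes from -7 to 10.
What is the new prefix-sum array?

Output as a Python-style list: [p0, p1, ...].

Change: A[0] -7 -> 10, delta = 17
P[k] for k < 0: unchanged (A[0] not included)
P[k] for k >= 0: shift by delta = 17
  P[0] = -7 + 17 = 10
  P[1] = -8 + 17 = 9
  P[2] = -9 + 17 = 8
  P[3] = 0 + 17 = 17
  P[4] = -9 + 17 = 8
  P[5] = -4 + 17 = 13

Answer: [10, 9, 8, 17, 8, 13]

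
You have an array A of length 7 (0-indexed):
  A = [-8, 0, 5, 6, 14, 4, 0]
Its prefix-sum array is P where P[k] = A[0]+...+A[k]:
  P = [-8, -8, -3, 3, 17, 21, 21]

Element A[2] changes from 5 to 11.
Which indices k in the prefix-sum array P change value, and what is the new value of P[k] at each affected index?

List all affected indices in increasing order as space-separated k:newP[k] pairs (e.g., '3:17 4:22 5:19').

Answer: 2:3 3:9 4:23 5:27 6:27

Derivation:
P[k] = A[0] + ... + A[k]
P[k] includes A[2] iff k >= 2
Affected indices: 2, 3, ..., 6; delta = 6
  P[2]: -3 + 6 = 3
  P[3]: 3 + 6 = 9
  P[4]: 17 + 6 = 23
  P[5]: 21 + 6 = 27
  P[6]: 21 + 6 = 27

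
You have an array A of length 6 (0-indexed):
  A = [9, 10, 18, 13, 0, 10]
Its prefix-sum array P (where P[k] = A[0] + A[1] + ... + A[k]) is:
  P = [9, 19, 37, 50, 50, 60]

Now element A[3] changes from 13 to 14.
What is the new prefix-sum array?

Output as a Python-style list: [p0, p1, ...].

Answer: [9, 19, 37, 51, 51, 61]

Derivation:
Change: A[3] 13 -> 14, delta = 1
P[k] for k < 3: unchanged (A[3] not included)
P[k] for k >= 3: shift by delta = 1
  P[0] = 9 + 0 = 9
  P[1] = 19 + 0 = 19
  P[2] = 37 + 0 = 37
  P[3] = 50 + 1 = 51
  P[4] = 50 + 1 = 51
  P[5] = 60 + 1 = 61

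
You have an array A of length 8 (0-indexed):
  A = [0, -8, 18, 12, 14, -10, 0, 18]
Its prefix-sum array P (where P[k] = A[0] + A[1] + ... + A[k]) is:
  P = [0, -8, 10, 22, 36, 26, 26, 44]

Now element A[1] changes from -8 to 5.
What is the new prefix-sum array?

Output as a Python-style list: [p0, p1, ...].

Answer: [0, 5, 23, 35, 49, 39, 39, 57]

Derivation:
Change: A[1] -8 -> 5, delta = 13
P[k] for k < 1: unchanged (A[1] not included)
P[k] for k >= 1: shift by delta = 13
  P[0] = 0 + 0 = 0
  P[1] = -8 + 13 = 5
  P[2] = 10 + 13 = 23
  P[3] = 22 + 13 = 35
  P[4] = 36 + 13 = 49
  P[5] = 26 + 13 = 39
  P[6] = 26 + 13 = 39
  P[7] = 44 + 13 = 57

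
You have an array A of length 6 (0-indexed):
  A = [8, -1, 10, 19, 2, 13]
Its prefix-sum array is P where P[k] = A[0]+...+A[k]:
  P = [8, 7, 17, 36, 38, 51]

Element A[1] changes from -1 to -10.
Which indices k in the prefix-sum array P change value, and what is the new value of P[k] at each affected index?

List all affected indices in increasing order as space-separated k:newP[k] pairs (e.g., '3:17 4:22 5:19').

Answer: 1:-2 2:8 3:27 4:29 5:42

Derivation:
P[k] = A[0] + ... + A[k]
P[k] includes A[1] iff k >= 1
Affected indices: 1, 2, ..., 5; delta = -9
  P[1]: 7 + -9 = -2
  P[2]: 17 + -9 = 8
  P[3]: 36 + -9 = 27
  P[4]: 38 + -9 = 29
  P[5]: 51 + -9 = 42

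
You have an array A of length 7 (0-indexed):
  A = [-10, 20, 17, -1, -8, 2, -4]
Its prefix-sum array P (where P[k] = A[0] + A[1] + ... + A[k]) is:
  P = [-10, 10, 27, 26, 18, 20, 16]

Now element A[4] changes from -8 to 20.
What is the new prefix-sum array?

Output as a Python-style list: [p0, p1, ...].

Answer: [-10, 10, 27, 26, 46, 48, 44]

Derivation:
Change: A[4] -8 -> 20, delta = 28
P[k] for k < 4: unchanged (A[4] not included)
P[k] for k >= 4: shift by delta = 28
  P[0] = -10 + 0 = -10
  P[1] = 10 + 0 = 10
  P[2] = 27 + 0 = 27
  P[3] = 26 + 0 = 26
  P[4] = 18 + 28 = 46
  P[5] = 20 + 28 = 48
  P[6] = 16 + 28 = 44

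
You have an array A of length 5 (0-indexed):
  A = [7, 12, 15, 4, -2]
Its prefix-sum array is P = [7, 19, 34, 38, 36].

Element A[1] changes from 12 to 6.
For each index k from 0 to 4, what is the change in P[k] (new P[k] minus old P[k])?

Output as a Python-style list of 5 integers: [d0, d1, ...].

Answer: [0, -6, -6, -6, -6]

Derivation:
Element change: A[1] 12 -> 6, delta = -6
For k < 1: P[k] unchanged, delta_P[k] = 0
For k >= 1: P[k] shifts by exactly -6
Delta array: [0, -6, -6, -6, -6]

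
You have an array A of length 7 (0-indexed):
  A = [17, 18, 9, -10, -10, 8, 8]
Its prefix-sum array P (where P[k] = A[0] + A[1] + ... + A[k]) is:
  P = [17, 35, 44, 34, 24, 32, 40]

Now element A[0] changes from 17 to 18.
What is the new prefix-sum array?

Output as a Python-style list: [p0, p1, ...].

Change: A[0] 17 -> 18, delta = 1
P[k] for k < 0: unchanged (A[0] not included)
P[k] for k >= 0: shift by delta = 1
  P[0] = 17 + 1 = 18
  P[1] = 35 + 1 = 36
  P[2] = 44 + 1 = 45
  P[3] = 34 + 1 = 35
  P[4] = 24 + 1 = 25
  P[5] = 32 + 1 = 33
  P[6] = 40 + 1 = 41

Answer: [18, 36, 45, 35, 25, 33, 41]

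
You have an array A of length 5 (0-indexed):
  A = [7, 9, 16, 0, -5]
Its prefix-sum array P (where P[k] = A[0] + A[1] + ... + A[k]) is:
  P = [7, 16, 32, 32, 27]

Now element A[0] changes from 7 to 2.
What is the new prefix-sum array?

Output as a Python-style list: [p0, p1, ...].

Answer: [2, 11, 27, 27, 22]

Derivation:
Change: A[0] 7 -> 2, delta = -5
P[k] for k < 0: unchanged (A[0] not included)
P[k] for k >= 0: shift by delta = -5
  P[0] = 7 + -5 = 2
  P[1] = 16 + -5 = 11
  P[2] = 32 + -5 = 27
  P[3] = 32 + -5 = 27
  P[4] = 27 + -5 = 22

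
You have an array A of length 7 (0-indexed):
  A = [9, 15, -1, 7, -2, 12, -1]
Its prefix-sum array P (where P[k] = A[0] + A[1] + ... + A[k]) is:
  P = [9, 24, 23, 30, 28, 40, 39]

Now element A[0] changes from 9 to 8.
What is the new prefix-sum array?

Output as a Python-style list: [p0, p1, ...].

Answer: [8, 23, 22, 29, 27, 39, 38]

Derivation:
Change: A[0] 9 -> 8, delta = -1
P[k] for k < 0: unchanged (A[0] not included)
P[k] for k >= 0: shift by delta = -1
  P[0] = 9 + -1 = 8
  P[1] = 24 + -1 = 23
  P[2] = 23 + -1 = 22
  P[3] = 30 + -1 = 29
  P[4] = 28 + -1 = 27
  P[5] = 40 + -1 = 39
  P[6] = 39 + -1 = 38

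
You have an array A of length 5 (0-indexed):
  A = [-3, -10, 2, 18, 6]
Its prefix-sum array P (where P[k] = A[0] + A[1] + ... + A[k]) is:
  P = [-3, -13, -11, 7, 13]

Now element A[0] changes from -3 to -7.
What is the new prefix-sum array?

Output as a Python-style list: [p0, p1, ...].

Answer: [-7, -17, -15, 3, 9]

Derivation:
Change: A[0] -3 -> -7, delta = -4
P[k] for k < 0: unchanged (A[0] not included)
P[k] for k >= 0: shift by delta = -4
  P[0] = -3 + -4 = -7
  P[1] = -13 + -4 = -17
  P[2] = -11 + -4 = -15
  P[3] = 7 + -4 = 3
  P[4] = 13 + -4 = 9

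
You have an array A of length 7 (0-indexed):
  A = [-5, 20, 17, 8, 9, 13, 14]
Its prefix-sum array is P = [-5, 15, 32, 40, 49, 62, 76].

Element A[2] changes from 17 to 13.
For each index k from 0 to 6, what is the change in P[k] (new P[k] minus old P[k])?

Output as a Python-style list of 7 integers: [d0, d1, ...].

Answer: [0, 0, -4, -4, -4, -4, -4]

Derivation:
Element change: A[2] 17 -> 13, delta = -4
For k < 2: P[k] unchanged, delta_P[k] = 0
For k >= 2: P[k] shifts by exactly -4
Delta array: [0, 0, -4, -4, -4, -4, -4]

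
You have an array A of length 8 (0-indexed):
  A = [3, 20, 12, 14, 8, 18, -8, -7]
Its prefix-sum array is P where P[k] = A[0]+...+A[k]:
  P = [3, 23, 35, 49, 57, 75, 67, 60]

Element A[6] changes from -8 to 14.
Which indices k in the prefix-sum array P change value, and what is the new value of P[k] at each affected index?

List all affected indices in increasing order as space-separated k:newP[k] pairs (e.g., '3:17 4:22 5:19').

P[k] = A[0] + ... + A[k]
P[k] includes A[6] iff k >= 6
Affected indices: 6, 7, ..., 7; delta = 22
  P[6]: 67 + 22 = 89
  P[7]: 60 + 22 = 82

Answer: 6:89 7:82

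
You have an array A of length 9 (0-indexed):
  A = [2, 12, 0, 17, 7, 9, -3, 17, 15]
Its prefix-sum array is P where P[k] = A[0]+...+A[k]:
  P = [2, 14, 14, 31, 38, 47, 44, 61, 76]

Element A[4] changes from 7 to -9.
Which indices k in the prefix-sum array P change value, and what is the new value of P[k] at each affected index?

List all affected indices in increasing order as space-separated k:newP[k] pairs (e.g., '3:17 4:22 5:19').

Answer: 4:22 5:31 6:28 7:45 8:60

Derivation:
P[k] = A[0] + ... + A[k]
P[k] includes A[4] iff k >= 4
Affected indices: 4, 5, ..., 8; delta = -16
  P[4]: 38 + -16 = 22
  P[5]: 47 + -16 = 31
  P[6]: 44 + -16 = 28
  P[7]: 61 + -16 = 45
  P[8]: 76 + -16 = 60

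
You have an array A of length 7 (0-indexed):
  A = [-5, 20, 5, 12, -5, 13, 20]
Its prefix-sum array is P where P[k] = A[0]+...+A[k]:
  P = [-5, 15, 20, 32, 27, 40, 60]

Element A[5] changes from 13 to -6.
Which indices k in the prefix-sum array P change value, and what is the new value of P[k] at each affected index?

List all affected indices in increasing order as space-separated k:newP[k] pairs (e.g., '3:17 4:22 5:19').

P[k] = A[0] + ... + A[k]
P[k] includes A[5] iff k >= 5
Affected indices: 5, 6, ..., 6; delta = -19
  P[5]: 40 + -19 = 21
  P[6]: 60 + -19 = 41

Answer: 5:21 6:41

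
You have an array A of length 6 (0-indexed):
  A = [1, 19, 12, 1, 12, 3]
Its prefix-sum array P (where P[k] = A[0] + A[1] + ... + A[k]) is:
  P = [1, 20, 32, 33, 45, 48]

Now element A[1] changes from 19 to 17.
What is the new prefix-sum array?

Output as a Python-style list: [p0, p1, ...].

Answer: [1, 18, 30, 31, 43, 46]

Derivation:
Change: A[1] 19 -> 17, delta = -2
P[k] for k < 1: unchanged (A[1] not included)
P[k] for k >= 1: shift by delta = -2
  P[0] = 1 + 0 = 1
  P[1] = 20 + -2 = 18
  P[2] = 32 + -2 = 30
  P[3] = 33 + -2 = 31
  P[4] = 45 + -2 = 43
  P[5] = 48 + -2 = 46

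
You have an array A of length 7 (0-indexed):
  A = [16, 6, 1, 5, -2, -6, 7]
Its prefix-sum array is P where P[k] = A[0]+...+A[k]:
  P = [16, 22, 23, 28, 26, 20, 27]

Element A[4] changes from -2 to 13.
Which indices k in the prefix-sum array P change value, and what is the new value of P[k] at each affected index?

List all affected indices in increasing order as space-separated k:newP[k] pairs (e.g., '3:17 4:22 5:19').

Answer: 4:41 5:35 6:42

Derivation:
P[k] = A[0] + ... + A[k]
P[k] includes A[4] iff k >= 4
Affected indices: 4, 5, ..., 6; delta = 15
  P[4]: 26 + 15 = 41
  P[5]: 20 + 15 = 35
  P[6]: 27 + 15 = 42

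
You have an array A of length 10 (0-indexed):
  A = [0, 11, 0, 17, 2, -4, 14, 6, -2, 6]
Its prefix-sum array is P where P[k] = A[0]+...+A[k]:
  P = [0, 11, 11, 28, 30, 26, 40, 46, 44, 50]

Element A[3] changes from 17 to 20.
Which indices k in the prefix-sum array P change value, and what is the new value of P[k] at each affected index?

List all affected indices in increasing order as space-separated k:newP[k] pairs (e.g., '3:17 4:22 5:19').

P[k] = A[0] + ... + A[k]
P[k] includes A[3] iff k >= 3
Affected indices: 3, 4, ..., 9; delta = 3
  P[3]: 28 + 3 = 31
  P[4]: 30 + 3 = 33
  P[5]: 26 + 3 = 29
  P[6]: 40 + 3 = 43
  P[7]: 46 + 3 = 49
  P[8]: 44 + 3 = 47
  P[9]: 50 + 3 = 53

Answer: 3:31 4:33 5:29 6:43 7:49 8:47 9:53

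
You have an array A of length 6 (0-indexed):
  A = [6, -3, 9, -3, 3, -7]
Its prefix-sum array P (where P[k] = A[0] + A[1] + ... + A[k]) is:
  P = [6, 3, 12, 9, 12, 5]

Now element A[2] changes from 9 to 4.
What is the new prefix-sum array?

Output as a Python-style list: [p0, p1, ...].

Change: A[2] 9 -> 4, delta = -5
P[k] for k < 2: unchanged (A[2] not included)
P[k] for k >= 2: shift by delta = -5
  P[0] = 6 + 0 = 6
  P[1] = 3 + 0 = 3
  P[2] = 12 + -5 = 7
  P[3] = 9 + -5 = 4
  P[4] = 12 + -5 = 7
  P[5] = 5 + -5 = 0

Answer: [6, 3, 7, 4, 7, 0]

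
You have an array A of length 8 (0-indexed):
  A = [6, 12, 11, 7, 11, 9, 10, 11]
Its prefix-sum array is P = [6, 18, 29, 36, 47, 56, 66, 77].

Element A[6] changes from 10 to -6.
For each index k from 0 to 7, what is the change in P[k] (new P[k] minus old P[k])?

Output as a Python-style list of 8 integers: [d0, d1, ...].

Answer: [0, 0, 0, 0, 0, 0, -16, -16]

Derivation:
Element change: A[6] 10 -> -6, delta = -16
For k < 6: P[k] unchanged, delta_P[k] = 0
For k >= 6: P[k] shifts by exactly -16
Delta array: [0, 0, 0, 0, 0, 0, -16, -16]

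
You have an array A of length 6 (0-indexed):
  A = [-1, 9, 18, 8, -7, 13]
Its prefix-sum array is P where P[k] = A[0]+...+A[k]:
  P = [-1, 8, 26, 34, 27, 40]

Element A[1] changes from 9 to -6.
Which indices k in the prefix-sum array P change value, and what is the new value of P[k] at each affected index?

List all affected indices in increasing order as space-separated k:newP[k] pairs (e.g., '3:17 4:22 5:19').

Answer: 1:-7 2:11 3:19 4:12 5:25

Derivation:
P[k] = A[0] + ... + A[k]
P[k] includes A[1] iff k >= 1
Affected indices: 1, 2, ..., 5; delta = -15
  P[1]: 8 + -15 = -7
  P[2]: 26 + -15 = 11
  P[3]: 34 + -15 = 19
  P[4]: 27 + -15 = 12
  P[5]: 40 + -15 = 25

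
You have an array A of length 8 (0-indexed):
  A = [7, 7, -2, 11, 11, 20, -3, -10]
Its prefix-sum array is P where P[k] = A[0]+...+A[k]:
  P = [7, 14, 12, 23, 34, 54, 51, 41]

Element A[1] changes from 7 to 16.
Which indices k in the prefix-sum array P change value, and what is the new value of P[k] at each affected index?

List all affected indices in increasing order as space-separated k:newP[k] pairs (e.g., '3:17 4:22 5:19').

Answer: 1:23 2:21 3:32 4:43 5:63 6:60 7:50

Derivation:
P[k] = A[0] + ... + A[k]
P[k] includes A[1] iff k >= 1
Affected indices: 1, 2, ..., 7; delta = 9
  P[1]: 14 + 9 = 23
  P[2]: 12 + 9 = 21
  P[3]: 23 + 9 = 32
  P[4]: 34 + 9 = 43
  P[5]: 54 + 9 = 63
  P[6]: 51 + 9 = 60
  P[7]: 41 + 9 = 50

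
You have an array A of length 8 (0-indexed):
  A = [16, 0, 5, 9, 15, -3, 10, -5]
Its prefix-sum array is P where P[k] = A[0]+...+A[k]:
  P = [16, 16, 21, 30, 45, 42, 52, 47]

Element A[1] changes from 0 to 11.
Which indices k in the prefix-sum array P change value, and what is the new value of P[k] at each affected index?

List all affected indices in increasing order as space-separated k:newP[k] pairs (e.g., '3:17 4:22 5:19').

P[k] = A[0] + ... + A[k]
P[k] includes A[1] iff k >= 1
Affected indices: 1, 2, ..., 7; delta = 11
  P[1]: 16 + 11 = 27
  P[2]: 21 + 11 = 32
  P[3]: 30 + 11 = 41
  P[4]: 45 + 11 = 56
  P[5]: 42 + 11 = 53
  P[6]: 52 + 11 = 63
  P[7]: 47 + 11 = 58

Answer: 1:27 2:32 3:41 4:56 5:53 6:63 7:58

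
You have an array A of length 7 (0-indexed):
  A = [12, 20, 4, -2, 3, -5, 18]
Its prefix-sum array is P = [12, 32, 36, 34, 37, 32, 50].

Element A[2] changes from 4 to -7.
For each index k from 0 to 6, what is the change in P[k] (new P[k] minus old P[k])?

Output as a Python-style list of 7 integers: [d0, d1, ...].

Element change: A[2] 4 -> -7, delta = -11
For k < 2: P[k] unchanged, delta_P[k] = 0
For k >= 2: P[k] shifts by exactly -11
Delta array: [0, 0, -11, -11, -11, -11, -11]

Answer: [0, 0, -11, -11, -11, -11, -11]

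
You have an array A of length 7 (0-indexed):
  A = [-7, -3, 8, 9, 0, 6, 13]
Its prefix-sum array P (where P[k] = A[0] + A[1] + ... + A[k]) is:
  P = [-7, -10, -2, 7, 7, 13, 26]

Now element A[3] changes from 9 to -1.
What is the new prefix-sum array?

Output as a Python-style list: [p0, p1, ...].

Answer: [-7, -10, -2, -3, -3, 3, 16]

Derivation:
Change: A[3] 9 -> -1, delta = -10
P[k] for k < 3: unchanged (A[3] not included)
P[k] for k >= 3: shift by delta = -10
  P[0] = -7 + 0 = -7
  P[1] = -10 + 0 = -10
  P[2] = -2 + 0 = -2
  P[3] = 7 + -10 = -3
  P[4] = 7 + -10 = -3
  P[5] = 13 + -10 = 3
  P[6] = 26 + -10 = 16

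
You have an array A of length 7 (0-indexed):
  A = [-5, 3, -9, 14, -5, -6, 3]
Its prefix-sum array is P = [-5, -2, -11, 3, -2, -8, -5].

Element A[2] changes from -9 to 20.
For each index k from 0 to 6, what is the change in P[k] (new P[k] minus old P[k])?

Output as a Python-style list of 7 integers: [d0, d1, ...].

Element change: A[2] -9 -> 20, delta = 29
For k < 2: P[k] unchanged, delta_P[k] = 0
For k >= 2: P[k] shifts by exactly 29
Delta array: [0, 0, 29, 29, 29, 29, 29]

Answer: [0, 0, 29, 29, 29, 29, 29]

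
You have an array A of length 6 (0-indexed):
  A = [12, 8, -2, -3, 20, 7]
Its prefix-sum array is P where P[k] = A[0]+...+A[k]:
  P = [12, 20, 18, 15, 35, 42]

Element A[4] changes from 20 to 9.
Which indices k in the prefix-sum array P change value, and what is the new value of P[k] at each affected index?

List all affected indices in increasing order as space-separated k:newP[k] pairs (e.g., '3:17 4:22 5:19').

P[k] = A[0] + ... + A[k]
P[k] includes A[4] iff k >= 4
Affected indices: 4, 5, ..., 5; delta = -11
  P[4]: 35 + -11 = 24
  P[5]: 42 + -11 = 31

Answer: 4:24 5:31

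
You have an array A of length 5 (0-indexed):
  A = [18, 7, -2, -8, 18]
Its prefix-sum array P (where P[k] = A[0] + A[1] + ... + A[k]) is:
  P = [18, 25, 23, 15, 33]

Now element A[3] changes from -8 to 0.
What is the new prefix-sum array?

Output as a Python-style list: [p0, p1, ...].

Change: A[3] -8 -> 0, delta = 8
P[k] for k < 3: unchanged (A[3] not included)
P[k] for k >= 3: shift by delta = 8
  P[0] = 18 + 0 = 18
  P[1] = 25 + 0 = 25
  P[2] = 23 + 0 = 23
  P[3] = 15 + 8 = 23
  P[4] = 33 + 8 = 41

Answer: [18, 25, 23, 23, 41]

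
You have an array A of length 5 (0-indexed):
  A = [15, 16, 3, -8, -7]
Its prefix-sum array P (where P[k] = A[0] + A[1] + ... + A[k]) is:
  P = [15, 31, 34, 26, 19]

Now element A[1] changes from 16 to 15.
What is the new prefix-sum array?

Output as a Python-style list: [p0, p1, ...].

Answer: [15, 30, 33, 25, 18]

Derivation:
Change: A[1] 16 -> 15, delta = -1
P[k] for k < 1: unchanged (A[1] not included)
P[k] for k >= 1: shift by delta = -1
  P[0] = 15 + 0 = 15
  P[1] = 31 + -1 = 30
  P[2] = 34 + -1 = 33
  P[3] = 26 + -1 = 25
  P[4] = 19 + -1 = 18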